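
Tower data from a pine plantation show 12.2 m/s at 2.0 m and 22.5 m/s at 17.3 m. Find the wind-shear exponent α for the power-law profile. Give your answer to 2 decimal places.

Power law: V₂/V₁ = (z₂/z₁)^α ⇒ α = ln(V₂/V₁) / ln(z₂/z₁)
α = ln(22.5/12.2) / ln(17.3/2.0) = ln(1.8443) / ln(8.6500)
  = 0.61208 / 2.15756 = 0.28369

α ≈ 0.28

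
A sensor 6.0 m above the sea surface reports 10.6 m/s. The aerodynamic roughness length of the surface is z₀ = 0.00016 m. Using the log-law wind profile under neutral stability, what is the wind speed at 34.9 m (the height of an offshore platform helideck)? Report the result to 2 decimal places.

Log law: V(z) ∝ ln(z/z₀), so V₂/V₁ = ln(z₂/z₀) / ln(z₁/z₀).
ln(34.9/0.00016) = 12.2928, ln(6.0/0.00016) = 10.5321
V₂ = 10.6 × 12.2928/10.5321 = 10.6 × 1.1672 = 12.3721 m/s

12.37 m/s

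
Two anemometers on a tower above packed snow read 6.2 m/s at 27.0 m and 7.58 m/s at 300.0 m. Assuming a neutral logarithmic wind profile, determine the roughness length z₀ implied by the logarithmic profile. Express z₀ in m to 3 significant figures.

Log law: V(z) ∝ ln(z/z₀). With r = V₁/V₂ = 6.2/7.58 = 0.81794,
r · ln(z₂/z₀) = ln(z₁/z₀) ⇒ ln z₀ = (ln z₁ − r·ln z₂)/(1 − r)
ln z₀ = (3.29584 − 0.81794×5.70378) / 0.18206 = -7.5225
z₀ = exp(-7.5225) = 0.0005408 m

z₀ ≈ 0.000541 m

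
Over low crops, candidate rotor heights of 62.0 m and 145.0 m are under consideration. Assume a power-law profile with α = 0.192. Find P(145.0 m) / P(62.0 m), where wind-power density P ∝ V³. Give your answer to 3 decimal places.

1.631

Speed ratio: V_B/V_A = (z_B/z_A)^α = (145.0/62.0)^0.192 = (2.3387)^0.192 = 1.17718
Power-density ratio: P_B/P_A = (V_B/V_A)³ = (1.17718)³ = 1.63129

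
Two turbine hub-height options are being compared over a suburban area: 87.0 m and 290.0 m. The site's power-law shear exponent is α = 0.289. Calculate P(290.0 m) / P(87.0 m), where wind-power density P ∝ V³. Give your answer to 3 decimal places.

Speed ratio: V_B/V_A = (z_B/z_A)^α = (290.0/87.0)^0.289 = (3.3333)^0.289 = 1.41616
Power-density ratio: P_B/P_A = (V_B/V_A)³ = (1.41616)³ = 2.84011

2.840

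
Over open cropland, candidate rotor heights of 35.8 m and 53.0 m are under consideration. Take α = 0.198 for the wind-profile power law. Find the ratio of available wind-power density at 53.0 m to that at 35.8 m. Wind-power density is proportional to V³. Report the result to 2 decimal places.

Speed ratio: V_B/V_A = (z_B/z_A)^α = (53.0/35.8)^0.198 = (1.4804)^0.198 = 1.08078
Power-density ratio: P_B/P_A = (V_B/V_A)³ = (1.08078)³ = 1.26245

1.26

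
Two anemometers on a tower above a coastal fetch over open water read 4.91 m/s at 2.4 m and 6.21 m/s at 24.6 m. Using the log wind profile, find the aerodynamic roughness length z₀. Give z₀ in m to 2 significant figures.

Log law: V(z) ∝ ln(z/z₀). With r = V₁/V₂ = 4.91/6.21 = 0.79066,
r · ln(z₂/z₀) = ln(z₁/z₀) ⇒ ln z₀ = (ln z₁ − r·ln z₂)/(1 − r)
ln z₀ = (0.87547 − 0.79066×3.20275) / 0.20934 = -7.9145
z₀ = exp(-7.9145) = 0.0003654 m

z₀ ≈ 0.00037 m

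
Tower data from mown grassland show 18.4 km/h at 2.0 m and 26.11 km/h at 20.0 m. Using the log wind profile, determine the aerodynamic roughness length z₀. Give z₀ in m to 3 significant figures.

Log law: V(z) ∝ ln(z/z₀). With r = V₁/V₂ = 18.4/26.11 = 0.70471,
r · ln(z₂/z₀) = ln(z₁/z₀) ⇒ ln z₀ = (ln z₁ − r·ln z₂)/(1 − r)
ln z₀ = (0.69315 − 0.70471×2.99573) / 0.29529 = -4.8020
z₀ = exp(-4.8020) = 0.008213 m

z₀ ≈ 0.00821 m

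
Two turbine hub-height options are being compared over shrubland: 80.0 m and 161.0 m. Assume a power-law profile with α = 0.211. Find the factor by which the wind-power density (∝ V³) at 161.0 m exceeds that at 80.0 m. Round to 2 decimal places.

1.56

Speed ratio: V_B/V_A = (z_B/z_A)^α = (161.0/80.0)^0.211 = (2.0125)^0.211 = 1.15901
Power-density ratio: P_B/P_A = (V_B/V_A)³ = (1.15901)³ = 1.55691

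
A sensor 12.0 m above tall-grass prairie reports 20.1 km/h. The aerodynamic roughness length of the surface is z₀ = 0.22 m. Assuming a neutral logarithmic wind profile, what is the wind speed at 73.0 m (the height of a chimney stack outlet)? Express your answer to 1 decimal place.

Log law: V(z) ∝ ln(z/z₀), so V₂/V₁ = ln(z₂/z₀) / ln(z₁/z₀).
ln(73.0/0.22) = 5.8046, ln(12.0/0.22) = 3.9990
V₂ = 20.1 × 5.8046/3.9990 = 20.1 × 1.4515 = 29.1751 km/h

29.2 km/h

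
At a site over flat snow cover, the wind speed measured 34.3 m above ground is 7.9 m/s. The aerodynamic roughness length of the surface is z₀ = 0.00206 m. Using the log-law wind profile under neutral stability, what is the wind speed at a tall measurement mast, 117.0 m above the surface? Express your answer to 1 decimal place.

Log law: V(z) ∝ ln(z/z₀), so V₂/V₁ = ln(z₂/z₀) / ln(z₁/z₀).
ln(117.0/0.00206) = 10.9472, ln(34.3/0.00206) = 9.7202
V₂ = 7.9 × 10.9472/9.7202 = 7.9 × 1.1262 = 8.8973 m/s

8.9 m/s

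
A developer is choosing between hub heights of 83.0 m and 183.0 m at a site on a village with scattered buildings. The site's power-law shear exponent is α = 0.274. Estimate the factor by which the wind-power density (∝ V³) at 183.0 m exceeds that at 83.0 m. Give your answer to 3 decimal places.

Speed ratio: V_B/V_A = (z_B/z_A)^α = (183.0/83.0)^0.274 = (2.2048)^0.274 = 1.24189
Power-density ratio: P_B/P_A = (V_B/V_A)³ = (1.24189)³ = 1.91537

1.915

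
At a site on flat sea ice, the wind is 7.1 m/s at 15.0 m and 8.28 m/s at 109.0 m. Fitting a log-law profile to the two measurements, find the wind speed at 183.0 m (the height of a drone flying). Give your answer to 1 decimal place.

Log law: V ∝ ln(z/z₀). From the pair, with r = V₁/V₂ = 0.85749,
ln z₀ = (ln z₁ − r·ln z₂)/(1 − r) = (2.7081 − 0.85749×4.6913)/0.14251 = -9.2254 → z₀ = 0.00009851 m
V₃ = V₁ · ln(z₃/z₀)/ln(z₁/z₀) = 7.1 × 14.4348/11.9334 = 8.5883 m/s

8.6 m/s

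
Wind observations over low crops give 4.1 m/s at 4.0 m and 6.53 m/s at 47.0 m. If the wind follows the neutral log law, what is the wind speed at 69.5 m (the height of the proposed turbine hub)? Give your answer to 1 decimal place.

6.9 m/s

Log law: V ∝ ln(z/z₀). From the pair, with r = V₁/V₂ = 0.62787,
ln z₀ = (ln z₁ − r·ln z₂)/(1 − r) = (1.3863 − 0.62787×3.8501)/0.37213 = -2.7708 → z₀ = 0.06261 m
V₃ = V₁ · ln(z₃/z₀)/ln(z₁/z₀) = 4.1 × 7.0122/4.1571 = 6.9158 m/s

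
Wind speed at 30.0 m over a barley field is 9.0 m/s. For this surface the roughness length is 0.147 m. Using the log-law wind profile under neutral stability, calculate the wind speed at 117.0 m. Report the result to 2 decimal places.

11.30 m/s

Log law: V(z) ∝ ln(z/z₀), so V₂/V₁ = ln(z₂/z₀) / ln(z₁/z₀).
ln(117.0/0.147) = 6.6795, ln(30.0/0.147) = 5.3185
V₂ = 9.0 × 6.6795/5.3185 = 9.0 × 1.2559 = 11.3030 m/s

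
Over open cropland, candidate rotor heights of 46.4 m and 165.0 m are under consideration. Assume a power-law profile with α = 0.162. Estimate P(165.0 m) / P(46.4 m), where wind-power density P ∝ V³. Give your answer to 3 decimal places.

Speed ratio: V_B/V_A = (z_B/z_A)^α = (165.0/46.4)^0.162 = (3.5560)^0.162 = 1.22816
Power-density ratio: P_B/P_A = (V_B/V_A)³ = (1.22816)³ = 1.85255

1.853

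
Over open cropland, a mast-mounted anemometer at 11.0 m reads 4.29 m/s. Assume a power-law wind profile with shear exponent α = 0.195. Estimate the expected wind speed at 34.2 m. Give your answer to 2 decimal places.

5.35 m/s

Power-law profile: V₂ = V₁ · (z₂/z₁)^α
V₂ = 4.29 × (34.2/11.0)^0.195 = 4.29 × (3.1091)^0.195
    = 4.29 × 1.2476 = 5.3521 m/s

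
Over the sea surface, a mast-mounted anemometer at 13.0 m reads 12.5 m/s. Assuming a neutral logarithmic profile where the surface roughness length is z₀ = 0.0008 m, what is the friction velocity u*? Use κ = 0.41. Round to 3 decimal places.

Log law: V(z) = (u*/κ) · ln(z/z₀) ⇒ u* = κ · V / ln(z/z₀)
u* = 0.41 × 12.5 / ln(13.0/0.0008) = 0.41 × 12.5 / 9.6958
   = 5.1250 / 9.6958 = 0.5286 m/s

u* ≈ 0.529 m/s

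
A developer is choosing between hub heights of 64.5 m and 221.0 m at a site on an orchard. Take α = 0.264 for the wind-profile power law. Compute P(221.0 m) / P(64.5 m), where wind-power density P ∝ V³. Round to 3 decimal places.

2.652

Speed ratio: V_B/V_A = (z_B/z_A)^α = (221.0/64.5)^0.264 = (3.4264)^0.264 = 1.38419
Power-density ratio: P_B/P_A = (V_B/V_A)³ = (1.38419)³ = 2.65208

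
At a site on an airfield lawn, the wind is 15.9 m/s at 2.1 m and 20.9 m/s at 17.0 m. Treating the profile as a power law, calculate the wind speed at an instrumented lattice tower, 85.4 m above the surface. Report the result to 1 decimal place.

25.8 m/s

First find α: α = ln(V₂/V₁)/ln(z₂/z₁) = ln(20.9/15.9)/ln(17.0/2.1) = 0.27343/2.09128 = 0.1307
Extrapolate from 17.0 m to 85.4 m: V₃ = 20.9 × (85.4/17.0)^0.1307 = 20.9 × 1.2350 = 25.8108 m/s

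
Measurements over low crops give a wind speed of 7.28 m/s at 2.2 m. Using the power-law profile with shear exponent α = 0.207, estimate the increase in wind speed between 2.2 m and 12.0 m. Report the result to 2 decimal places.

Power law: V₂ = V₁ · (z₂/z₁)^α = 7.28 × (5.4545)^0.207 = 10.3429 m/s
ΔV = 10.3429 − 7.28 = 3.0629 m/s

3.06 m/s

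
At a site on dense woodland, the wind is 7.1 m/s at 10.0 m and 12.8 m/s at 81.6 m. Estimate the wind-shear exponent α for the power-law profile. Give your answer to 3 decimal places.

Power law: V₂/V₁ = (z₂/z₁)^α ⇒ α = ln(V₂/V₁) / ln(z₂/z₁)
α = ln(12.8/7.1) / ln(81.6/10.0) = ln(1.8028) / ln(8.1600)
  = 0.58935 / 2.09924 = 0.28074

α ≈ 0.281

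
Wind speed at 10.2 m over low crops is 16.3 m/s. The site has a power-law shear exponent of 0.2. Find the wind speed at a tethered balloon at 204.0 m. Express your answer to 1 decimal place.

29.7 m/s

Power-law profile: V₂ = V₁ · (z₂/z₁)^α
V₂ = 16.3 × (204.0/10.2)^0.2 = 16.3 × (20.0000)^0.2
    = 16.3 × 1.8206 = 29.6752 m/s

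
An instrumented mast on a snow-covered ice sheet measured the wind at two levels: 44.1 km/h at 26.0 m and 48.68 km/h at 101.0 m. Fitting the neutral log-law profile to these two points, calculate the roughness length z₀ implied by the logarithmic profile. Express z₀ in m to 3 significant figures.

z₀ ≈ 0.0000550 m

Log law: V(z) ∝ ln(z/z₀). With r = V₁/V₂ = 44.1/48.68 = 0.90592,
r · ln(z₂/z₀) = ln(z₁/z₀) ⇒ ln z₀ = (ln z₁ − r·ln z₂)/(1 − r)
ln z₀ = (3.25810 − 0.90592×4.61512) / 0.09408 = -9.8084
z₀ = exp(-9.8084) = 0.00005499 m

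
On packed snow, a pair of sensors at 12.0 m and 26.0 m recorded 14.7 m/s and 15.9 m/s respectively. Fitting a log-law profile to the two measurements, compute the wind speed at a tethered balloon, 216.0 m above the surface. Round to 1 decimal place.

Log law: V ∝ ln(z/z₀). From the pair, with r = V₁/V₂ = 0.92453,
ln z₀ = (ln z₁ − r·ln z₂)/(1 − r) = (2.4849 − 0.92453×3.2581)/0.07547 = -6.9867 → z₀ = 0.0009241 m
V₃ = V₁ · ln(z₃/z₀)/ln(z₁/z₀) = 14.7 × 12.3619/9.4716 = 19.1859 m/s

19.2 m/s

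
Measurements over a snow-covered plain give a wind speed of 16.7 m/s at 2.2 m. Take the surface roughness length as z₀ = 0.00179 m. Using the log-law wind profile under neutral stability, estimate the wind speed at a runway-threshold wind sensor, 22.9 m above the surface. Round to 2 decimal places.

22.20 m/s

Log law: V(z) ∝ ln(z/z₀), so V₂/V₁ = ln(z₂/z₀) / ln(z₁/z₀).
ln(22.9/0.00179) = 9.4567, ln(2.2/0.00179) = 7.1140
V₂ = 16.7 × 9.4567/7.1140 = 16.7 × 1.3293 = 22.1994 m/s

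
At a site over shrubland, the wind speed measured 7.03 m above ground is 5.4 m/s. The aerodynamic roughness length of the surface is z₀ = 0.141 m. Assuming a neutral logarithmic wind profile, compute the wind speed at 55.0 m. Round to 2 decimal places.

Log law: V(z) ∝ ln(z/z₀), so V₂/V₁ = ln(z₂/z₀) / ln(z₁/z₀).
ln(55.0/0.141) = 5.9663, ln(7.03/0.141) = 3.9092
V₂ = 5.4 × 5.9663/3.9092 = 5.4 × 1.5262 = 8.2417 m/s

8.24 m/s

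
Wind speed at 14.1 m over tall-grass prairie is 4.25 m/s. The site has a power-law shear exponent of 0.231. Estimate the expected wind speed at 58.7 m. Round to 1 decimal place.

5.9 m/s

Power-law profile: V₂ = V₁ · (z₂/z₁)^α
V₂ = 4.25 × (58.7/14.1)^0.231 = 4.25 × (4.1631)^0.231
    = 4.25 × 1.3902 = 5.9085 m/s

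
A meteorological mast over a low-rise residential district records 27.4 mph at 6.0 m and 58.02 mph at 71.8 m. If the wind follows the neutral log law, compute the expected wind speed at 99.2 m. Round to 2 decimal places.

62.01 mph

Log law: V ∝ ln(z/z₀). From the pair, with r = V₁/V₂ = 0.47225,
ln z₀ = (ln z₁ − r·ln z₂)/(1 − r) = (1.7918 − 0.47225×4.2739)/0.52775 = -0.4293 → z₀ = 0.6509 m
V₃ = V₁ · ln(z₃/z₀)/ln(z₁/z₀) = 27.4 × 5.0265/2.2211 = 62.0077 mph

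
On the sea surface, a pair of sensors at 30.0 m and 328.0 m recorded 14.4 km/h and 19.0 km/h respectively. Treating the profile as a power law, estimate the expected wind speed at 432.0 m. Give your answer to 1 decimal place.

19.6 km/h

First find α: α = ln(V₂/V₁)/ln(z₂/z₁) = ln(19.0/14.4)/ln(328.0/30.0) = 0.27721/2.39182 = 0.1159
Extrapolate from 328.0 m to 432.0 m: V₃ = 19.0 × (432.0/328.0)^0.1159 = 19.0 × 1.0324 = 19.6163 km/h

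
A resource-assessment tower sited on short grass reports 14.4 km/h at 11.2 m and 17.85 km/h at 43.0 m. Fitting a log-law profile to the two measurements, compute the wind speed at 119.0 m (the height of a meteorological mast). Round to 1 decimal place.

20.5 km/h

Log law: V ∝ ln(z/z₀). From the pair, with r = V₁/V₂ = 0.80672,
ln z₀ = (ln z₁ − r·ln z₂)/(1 − r) = (2.4159 − 0.80672×3.7612)/0.19328 = -3.1992 → z₀ = 0.04080 m
V₃ = V₁ · ln(z₃/z₀)/ln(z₁/z₀) = 14.4 × 7.9783/5.6151 = 20.4605 km/h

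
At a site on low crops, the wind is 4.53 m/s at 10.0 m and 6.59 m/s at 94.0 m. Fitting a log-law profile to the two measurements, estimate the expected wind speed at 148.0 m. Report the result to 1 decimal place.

Log law: V ∝ ln(z/z₀). From the pair, with r = V₁/V₂ = 0.68741,
ln z₀ = (ln z₁ − r·ln z₂)/(1 − r) = (2.3026 − 0.68741×4.5433)/0.31259 = -2.6248 → z₀ = 0.07245 m
V₃ = V₁ · ln(z₃/z₀)/ln(z₁/z₀) = 4.53 × 7.6220/4.9274 = 7.0073 m/s

7.0 m/s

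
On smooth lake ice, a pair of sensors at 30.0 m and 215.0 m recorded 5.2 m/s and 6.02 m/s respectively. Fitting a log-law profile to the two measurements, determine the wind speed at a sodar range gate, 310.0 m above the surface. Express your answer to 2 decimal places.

6.17 m/s

Log law: V ∝ ln(z/z₀). From the pair, with r = V₁/V₂ = 0.86379,
ln z₀ = (ln z₁ − r·ln z₂)/(1 − r) = (3.4012 − 0.86379×5.3706)/0.13621 = -9.0879 → z₀ = 0.0001130 m
V₃ = V₁ · ln(z₃/z₀)/ln(z₁/z₀) = 5.2 × 14.8245/12.4891 = 6.1724 m/s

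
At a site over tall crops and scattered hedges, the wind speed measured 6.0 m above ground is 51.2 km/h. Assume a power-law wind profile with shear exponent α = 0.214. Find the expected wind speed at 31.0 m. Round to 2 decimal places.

Power-law profile: V₂ = V₁ · (z₂/z₁)^α
V₂ = 51.2 × (31.0/6.0)^0.214 = 51.2 × (5.1667)^0.214
    = 51.2 × 1.4211 = 72.7607 km/h

72.76 km/h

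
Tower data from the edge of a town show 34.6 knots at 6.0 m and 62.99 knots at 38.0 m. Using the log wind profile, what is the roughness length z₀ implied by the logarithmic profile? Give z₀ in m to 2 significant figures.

z₀ ≈ 0.63 m

Log law: V(z) ∝ ln(z/z₀). With r = V₁/V₂ = 34.6/62.99 = 0.54929,
r · ln(z₂/z₀) = ln(z₁/z₀) ⇒ ln z₀ = (ln z₁ − r·ln z₂)/(1 − r)
ln z₀ = (1.79176 − 0.54929×3.63759) / 0.45071 = -0.4578
z₀ = exp(-0.4578) = 0.6327 m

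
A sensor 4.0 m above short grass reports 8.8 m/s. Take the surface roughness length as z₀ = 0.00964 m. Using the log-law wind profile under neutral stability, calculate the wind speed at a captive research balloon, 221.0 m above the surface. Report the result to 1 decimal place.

14.7 m/s

Log law: V(z) ∝ ln(z/z₀), so V₂/V₁ = ln(z₂/z₀) / ln(z₁/z₀).
ln(221.0/0.00964) = 10.0400, ln(4.0/0.00964) = 6.0281
V₂ = 8.8 × 10.0400/6.0281 = 8.8 × 1.6655 = 14.6566 m/s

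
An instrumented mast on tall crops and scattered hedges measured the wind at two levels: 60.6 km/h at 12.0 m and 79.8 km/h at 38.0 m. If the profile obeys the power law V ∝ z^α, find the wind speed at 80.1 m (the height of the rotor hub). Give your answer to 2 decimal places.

95.35 km/h

First find α: α = ln(V₂/V₁)/ln(z₂/z₁) = ln(79.8/60.6)/ln(38.0/12.0) = 0.27523/1.15268 = 0.2388
Extrapolate from 38.0 m to 80.1 m: V₃ = 79.8 × (80.1/38.0)^0.2388 = 79.8 × 1.1949 = 95.3519 km/h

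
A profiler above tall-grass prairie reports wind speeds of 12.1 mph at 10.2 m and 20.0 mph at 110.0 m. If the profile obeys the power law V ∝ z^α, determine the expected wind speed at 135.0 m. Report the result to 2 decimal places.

20.88 mph

First find α: α = ln(V₂/V₁)/ln(z₂/z₁) = ln(20.0/12.1)/ln(110.0/10.2) = 0.50253/2.37809 = 0.2113
Extrapolate from 110.0 m to 135.0 m: V₃ = 20.0 × (135.0/110.0)^0.2113 = 20.0 × 1.0442 = 20.8845 mph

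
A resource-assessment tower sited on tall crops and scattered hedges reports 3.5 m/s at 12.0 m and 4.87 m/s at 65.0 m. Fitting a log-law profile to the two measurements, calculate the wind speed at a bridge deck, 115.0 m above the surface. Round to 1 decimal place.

Log law: V ∝ ln(z/z₀). From the pair, with r = V₁/V₂ = 0.71869,
ln z₀ = (ln z₁ − r·ln z₂)/(1 − r) = (2.4849 − 0.71869×4.1744)/0.28131 = -1.8313 → z₀ = 0.1602 m
V₃ = V₁ · ln(z₃/z₀)/ln(z₁/z₀) = 3.5 × 6.5762/4.3162 = 5.3327 m/s

5.3 m/s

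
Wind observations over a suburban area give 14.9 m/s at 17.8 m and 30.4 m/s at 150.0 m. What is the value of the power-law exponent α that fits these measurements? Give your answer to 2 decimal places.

Power law: V₂/V₁ = (z₂/z₁)^α ⇒ α = ln(V₂/V₁) / ln(z₂/z₁)
α = ln(30.4/14.9) / ln(150.0/17.8) = ln(2.0403) / ln(8.4270)
  = 0.71308 / 2.13144 = 0.33455

α ≈ 0.33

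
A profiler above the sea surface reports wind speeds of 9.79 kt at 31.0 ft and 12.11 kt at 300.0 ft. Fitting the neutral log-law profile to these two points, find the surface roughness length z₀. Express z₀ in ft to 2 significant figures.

z₀ ≈ 0.0021 ft

Log law: V(z) ∝ ln(z/z₀). With r = V₁/V₂ = 9.79/12.11 = 0.80842,
r · ln(z₂/z₀) = ln(z₁/z₀) ⇒ ln z₀ = (ln z₁ − r·ln z₂)/(1 − r)
ln z₀ = (3.43399 − 0.80842×5.70378) / 0.19158 = -6.1442
z₀ = exp(-6.1442) = 0.002146 ft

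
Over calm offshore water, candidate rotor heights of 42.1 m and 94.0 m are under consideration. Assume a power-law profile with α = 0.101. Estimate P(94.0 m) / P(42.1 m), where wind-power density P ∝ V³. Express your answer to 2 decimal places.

Speed ratio: V_B/V_A = (z_B/z_A)^α = (94.0/42.1)^0.101 = (2.2328)^0.101 = 1.08451
Power-density ratio: P_B/P_A = (V_B/V_A)³ = (1.08451)³ = 1.27556

1.28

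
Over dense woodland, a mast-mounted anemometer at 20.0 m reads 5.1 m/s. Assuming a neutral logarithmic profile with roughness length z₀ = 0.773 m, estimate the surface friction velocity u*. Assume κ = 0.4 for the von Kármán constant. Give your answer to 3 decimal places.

Log law: V(z) = (u*/κ) · ln(z/z₀) ⇒ u* = κ · V / ln(z/z₀)
u* = 0.4 × 5.1 / ln(20.0/0.773) = 0.4 × 5.1 / 3.2532
   = 2.0400 / 3.2532 = 0.6271 m/s

u* ≈ 0.627 m/s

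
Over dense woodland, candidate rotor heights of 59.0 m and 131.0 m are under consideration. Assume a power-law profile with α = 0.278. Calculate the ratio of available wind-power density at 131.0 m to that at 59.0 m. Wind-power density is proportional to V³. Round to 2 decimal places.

Speed ratio: V_B/V_A = (z_B/z_A)^α = (131.0/59.0)^0.278 = (2.2203)^0.278 = 1.24826
Power-density ratio: P_B/P_A = (V_B/V_A)³ = (1.24826)³ = 1.94497

1.94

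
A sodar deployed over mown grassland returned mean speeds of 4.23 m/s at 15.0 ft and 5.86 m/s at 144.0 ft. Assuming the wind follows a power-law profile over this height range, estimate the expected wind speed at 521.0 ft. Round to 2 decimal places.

First find α: α = ln(V₂/V₁)/ln(z₂/z₁) = ln(5.86/4.23)/ln(144.0/15.0) = 0.32595/2.26176 = 0.1441
Extrapolate from 144.0 ft to 521.0 ft: V₃ = 5.86 × (521.0/144.0)^0.1441 = 5.86 × 1.2036 = 7.0531 m/s

7.05 m/s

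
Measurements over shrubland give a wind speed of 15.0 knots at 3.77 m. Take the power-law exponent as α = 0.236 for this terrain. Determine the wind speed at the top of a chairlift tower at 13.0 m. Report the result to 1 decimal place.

Power-law profile: V₂ = V₁ · (z₂/z₁)^α
V₂ = 15.0 × (13.0/3.77)^0.236 = 15.0 × (3.4483)^0.236
    = 15.0 × 1.3393 = 20.0893 knots

20.1 knots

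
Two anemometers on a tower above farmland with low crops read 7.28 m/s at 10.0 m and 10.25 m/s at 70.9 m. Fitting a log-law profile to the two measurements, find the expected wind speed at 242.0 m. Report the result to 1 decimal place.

Log law: V ∝ ln(z/z₀). From the pair, with r = V₁/V₂ = 0.71024,
ln z₀ = (ln z₁ − r·ln z₂)/(1 − r) = (2.3026 − 0.71024×4.2613)/0.28976 = -2.4985 → z₀ = 0.08221 m
V₃ = V₁ · ln(z₃/z₀)/ln(z₁/z₀) = 7.28 × 7.9874/4.8011 = 12.1115 m/s

12.1 m/s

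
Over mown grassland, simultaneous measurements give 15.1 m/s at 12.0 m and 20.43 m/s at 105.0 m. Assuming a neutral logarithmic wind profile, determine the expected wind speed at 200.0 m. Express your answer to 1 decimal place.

22.0 m/s

Log law: V ∝ ln(z/z₀). From the pair, with r = V₁/V₂ = 0.73911,
ln z₀ = (ln z₁ − r·ln z₂)/(1 − r) = (2.4849 − 0.73911×4.6540)/0.26089 = -3.6601 → z₀ = 0.02573 m
V₃ = V₁ · ln(z₃/z₀)/ln(z₁/z₀) = 15.1 × 8.9584/6.1450 = 22.0134 m/s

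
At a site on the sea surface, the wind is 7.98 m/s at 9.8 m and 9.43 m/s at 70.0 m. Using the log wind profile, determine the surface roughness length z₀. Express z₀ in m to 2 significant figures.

z₀ ≈ 0.00020 m

Log law: V(z) ∝ ln(z/z₀). With r = V₁/V₂ = 7.98/9.43 = 0.84624,
r · ln(z₂/z₀) = ln(z₁/z₀) ⇒ ln z₀ = (ln z₁ − r·ln z₂)/(1 − r)
ln z₀ = (2.28238 − 0.84624×4.24850) / 0.15376 = -8.5380
z₀ = exp(-8.5380) = 0.0001959 m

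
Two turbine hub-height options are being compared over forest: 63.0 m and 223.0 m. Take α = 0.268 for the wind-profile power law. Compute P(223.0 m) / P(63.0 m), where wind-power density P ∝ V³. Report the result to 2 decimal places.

Speed ratio: V_B/V_A = (z_B/z_A)^α = (223.0/63.0)^0.268 = (3.5397)^0.268 = 1.40321
Power-density ratio: P_B/P_A = (V_B/V_A)³ = (1.40321)³ = 2.76291

2.76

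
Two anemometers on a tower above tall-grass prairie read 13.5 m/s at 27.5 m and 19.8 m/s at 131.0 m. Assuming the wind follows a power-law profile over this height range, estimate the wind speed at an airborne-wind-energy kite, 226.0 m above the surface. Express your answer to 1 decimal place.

22.6 m/s

First find α: α = ln(V₂/V₁)/ln(z₂/z₁) = ln(19.8/13.5)/ln(131.0/27.5) = 0.38299/1.56101 = 0.2453
Extrapolate from 131.0 m to 226.0 m: V₃ = 19.8 × (226.0/131.0)^0.2453 = 19.8 × 1.1432 = 22.6346 m/s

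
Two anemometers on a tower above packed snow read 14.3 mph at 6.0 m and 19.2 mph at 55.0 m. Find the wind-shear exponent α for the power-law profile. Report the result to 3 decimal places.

Power law: V₂/V₁ = (z₂/z₁)^α ⇒ α = ln(V₂/V₁) / ln(z₂/z₁)
α = ln(19.2/14.3) / ln(55.0/6.0) = ln(1.3427) / ln(9.1667)
  = 0.29465 / 2.21557 = 0.13299

α ≈ 0.133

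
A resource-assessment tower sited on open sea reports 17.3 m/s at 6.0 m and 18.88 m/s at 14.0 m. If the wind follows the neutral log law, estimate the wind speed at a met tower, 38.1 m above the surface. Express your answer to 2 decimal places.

Log law: V ∝ ln(z/z₀). From the pair, with r = V₁/V₂ = 0.91631,
ln z₀ = (ln z₁ − r·ln z₂)/(1 − r) = (1.7918 − 0.91631×2.6391)/0.08369 = -7.4856 → z₀ = 0.0005611 m
V₃ = V₁ · ln(z₃/z₀)/ln(z₁/z₀) = 17.3 × 11.1258/9.2774 = 20.7469 m/s

20.75 m/s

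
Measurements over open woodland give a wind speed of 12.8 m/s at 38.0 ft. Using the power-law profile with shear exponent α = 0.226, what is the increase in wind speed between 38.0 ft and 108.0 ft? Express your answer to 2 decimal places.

Power law: V₂ = V₁ · (z₂/z₁)^α = 12.8 × (2.8421)^0.226 = 16.2081 m/s
ΔV = 16.2081 − 12.8 = 3.4081 m/s

3.41 m/s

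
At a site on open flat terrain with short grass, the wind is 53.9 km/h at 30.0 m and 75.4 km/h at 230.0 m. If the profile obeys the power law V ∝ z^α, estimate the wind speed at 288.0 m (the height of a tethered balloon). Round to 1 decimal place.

78.2 km/h

First find α: α = ln(V₂/V₁)/ln(z₂/z₁) = ln(75.4/53.9)/ln(230.0/30.0) = 0.33568/2.03688 = 0.1648
Extrapolate from 230.0 m to 288.0 m: V₃ = 75.4 × (288.0/230.0)^0.1648 = 75.4 × 1.0378 = 78.2468 km/h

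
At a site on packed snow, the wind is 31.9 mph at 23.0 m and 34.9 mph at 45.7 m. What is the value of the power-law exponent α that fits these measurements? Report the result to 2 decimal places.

α ≈ 0.13

Power law: V₂/V₁ = (z₂/z₁)^α ⇒ α = ln(V₂/V₁) / ln(z₂/z₁)
α = ln(34.9/31.9) / ln(45.7/23.0) = ln(1.0940) / ln(1.9870)
  = 0.08988 / 0.68660 = 0.13091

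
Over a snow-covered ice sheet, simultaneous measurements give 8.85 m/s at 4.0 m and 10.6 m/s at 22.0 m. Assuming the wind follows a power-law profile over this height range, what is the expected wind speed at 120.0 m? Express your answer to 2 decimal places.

First find α: α = ln(V₂/V₁)/ln(z₂/z₁) = ln(10.6/8.85)/ln(22.0/4.0) = 0.18044/1.70475 = 0.1058
Extrapolate from 22.0 m to 120.0 m: V₃ = 10.6 × (120.0/22.0)^0.1058 = 10.6 × 1.1967 = 12.6849 m/s

12.68 m/s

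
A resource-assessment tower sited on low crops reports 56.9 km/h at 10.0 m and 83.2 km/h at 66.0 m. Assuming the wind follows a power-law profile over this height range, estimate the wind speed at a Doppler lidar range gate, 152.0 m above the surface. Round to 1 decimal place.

98.4 km/h

First find α: α = ln(V₂/V₁)/ln(z₂/z₁) = ln(83.2/56.9)/ln(66.0/10.0) = 0.37995/1.88707 = 0.2013
Extrapolate from 66.0 m to 152.0 m: V₃ = 83.2 × (152.0/66.0)^0.2013 = 83.2 × 1.1829 = 98.4171 km/h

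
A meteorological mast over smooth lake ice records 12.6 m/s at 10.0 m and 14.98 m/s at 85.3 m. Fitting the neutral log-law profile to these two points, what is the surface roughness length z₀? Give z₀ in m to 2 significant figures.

Log law: V(z) ∝ ln(z/z₀). With r = V₁/V₂ = 12.6/14.98 = 0.84112,
r · ln(z₂/z₀) = ln(z₁/z₀) ⇒ ln z₀ = (ln z₁ − r·ln z₂)/(1 − r)
ln z₀ = (2.30259 − 0.84112×4.44617) / 0.15888 = -9.0458
z₀ = exp(-9.0458) = 0.0001179 m

z₀ ≈ 0.00012 m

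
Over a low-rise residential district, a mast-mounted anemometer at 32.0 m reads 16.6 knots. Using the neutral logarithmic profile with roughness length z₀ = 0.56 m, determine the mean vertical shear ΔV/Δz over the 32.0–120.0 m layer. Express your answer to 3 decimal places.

Log law: V₂ = V₁ · ln(z₂/z₀)/ln(z₁/z₀) = 16.6 × 5.3673/4.0456 = 22.0235 knots
ΔV/Δz = (22.0235 − 16.6)/(120.0 − 32.0) = 5.4235/88.0000 = 0.06163 knots/m

0.062 knots/m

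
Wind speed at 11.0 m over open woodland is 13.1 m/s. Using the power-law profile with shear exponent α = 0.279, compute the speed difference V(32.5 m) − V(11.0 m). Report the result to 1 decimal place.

Power law: V₂ = V₁ · (z₂/z₁)^α = 13.1 × (2.9545)^0.279 = 17.7230 m/s
ΔV = 17.7230 − 13.1 = 4.6230 m/s

4.6 m/s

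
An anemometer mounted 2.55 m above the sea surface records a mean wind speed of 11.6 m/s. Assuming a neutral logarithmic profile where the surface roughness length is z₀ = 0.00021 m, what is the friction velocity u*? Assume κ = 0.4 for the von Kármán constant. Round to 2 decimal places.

Log law: V(z) = (u*/κ) · ln(z/z₀) ⇒ u* = κ · V / ln(z/z₀)
u* = 0.4 × 11.6 / ln(2.55/0.00021) = 0.4 × 11.6 / 9.4045
   = 4.6400 / 9.4045 = 0.4934 m/s

u* ≈ 0.49 m/s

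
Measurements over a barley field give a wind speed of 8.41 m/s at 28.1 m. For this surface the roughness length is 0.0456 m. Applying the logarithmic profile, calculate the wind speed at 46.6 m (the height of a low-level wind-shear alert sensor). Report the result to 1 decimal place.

9.1 m/s

Log law: V(z) ∝ ln(z/z₀), so V₂/V₁ = ln(z₂/z₀) / ln(z₁/z₀).
ln(46.6/0.0456) = 6.9294, ln(28.1/0.0456) = 6.4236
V₂ = 8.41 × 6.9294/6.4236 = 8.41 × 1.0787 = 9.0722 m/s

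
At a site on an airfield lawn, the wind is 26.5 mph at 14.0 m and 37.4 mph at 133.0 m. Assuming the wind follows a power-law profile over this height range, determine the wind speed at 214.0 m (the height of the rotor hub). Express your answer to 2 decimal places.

40.22 mph

First find α: α = ln(V₂/V₁)/ln(z₂/z₁) = ln(37.4/26.5)/ln(133.0/14.0) = 0.34453/2.25129 = 0.1530
Extrapolate from 133.0 m to 214.0 m: V₃ = 37.4 × (214.0/133.0)^0.1530 = 37.4 × 1.0755 = 40.2238 mph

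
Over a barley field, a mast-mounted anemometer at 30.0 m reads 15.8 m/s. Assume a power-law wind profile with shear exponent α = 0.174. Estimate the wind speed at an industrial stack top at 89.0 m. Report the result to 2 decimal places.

19.09 m/s

Power-law profile: V₂ = V₁ · (z₂/z₁)^α
V₂ = 15.8 × (89.0/30.0)^0.174 = 15.8 × (2.9667)^0.174
    = 15.8 × 1.2083 = 19.0911 m/s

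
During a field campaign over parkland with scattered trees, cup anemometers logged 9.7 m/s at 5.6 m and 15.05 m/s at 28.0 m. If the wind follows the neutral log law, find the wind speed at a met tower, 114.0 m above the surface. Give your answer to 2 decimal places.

19.72 m/s

Log law: V ∝ ln(z/z₀). From the pair, with r = V₁/V₂ = 0.64452,
ln z₀ = (ln z₁ − r·ln z₂)/(1 − r) = (1.7228 − 0.64452×3.3322)/0.35548 = -1.1953 → z₀ = 0.3026 m
V₃ = V₁ · ln(z₃/z₀)/ln(z₁/z₀) = 9.7 × 5.9315/2.9180 = 19.7171 m/s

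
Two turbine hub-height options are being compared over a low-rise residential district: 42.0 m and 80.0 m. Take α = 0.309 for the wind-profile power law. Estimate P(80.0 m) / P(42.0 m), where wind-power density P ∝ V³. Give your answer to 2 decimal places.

Speed ratio: V_B/V_A = (z_B/z_A)^α = (80.0/42.0)^0.309 = (1.9048)^0.309 = 1.22031
Power-density ratio: P_B/P_A = (V_B/V_A)³ = (1.22031)³ = 1.81724

1.82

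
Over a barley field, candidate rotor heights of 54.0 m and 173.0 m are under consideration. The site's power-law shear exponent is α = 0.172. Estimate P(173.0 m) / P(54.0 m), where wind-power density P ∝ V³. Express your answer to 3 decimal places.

1.824

Speed ratio: V_B/V_A = (z_B/z_A)^α = (173.0/54.0)^0.172 = (3.2037)^0.172 = 1.22172
Power-density ratio: P_B/P_A = (V_B/V_A)³ = (1.22172)³ = 1.82355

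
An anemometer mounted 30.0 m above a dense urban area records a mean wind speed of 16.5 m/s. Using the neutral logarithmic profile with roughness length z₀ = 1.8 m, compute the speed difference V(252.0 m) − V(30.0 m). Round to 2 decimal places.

Log law: V₂ = V₁ · ln(z₂/z₀)/ln(z₁/z₀) = 16.5 × 4.9416/2.8134 = 28.9816 m/s
ΔV = 28.9816 − 16.5 = 12.4816 m/s

12.48 m/s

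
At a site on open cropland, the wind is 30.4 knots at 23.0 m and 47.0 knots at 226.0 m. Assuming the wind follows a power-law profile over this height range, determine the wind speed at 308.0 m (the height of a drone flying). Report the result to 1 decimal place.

49.9 knots

First find α: α = ln(V₂/V₁)/ln(z₂/z₁) = ln(47.0/30.4)/ln(226.0/23.0) = 0.43570/2.28504 = 0.1907
Extrapolate from 226.0 m to 308.0 m: V₃ = 47.0 × (308.0/226.0)^0.1907 = 47.0 × 1.0608 = 49.8578 knots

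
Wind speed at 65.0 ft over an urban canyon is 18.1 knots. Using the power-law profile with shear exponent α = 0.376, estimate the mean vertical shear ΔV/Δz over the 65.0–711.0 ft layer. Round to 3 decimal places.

Power law: V₂ = V₁ · (z₂/z₁)^α = 18.1 × (10.9385)^0.376 = 44.4965 knots
ΔV/Δz = (44.4965 − 18.1)/(711.0 − 65.0) = 26.3965/646.0000 = 0.04086 knots/ft

0.041 knots/ft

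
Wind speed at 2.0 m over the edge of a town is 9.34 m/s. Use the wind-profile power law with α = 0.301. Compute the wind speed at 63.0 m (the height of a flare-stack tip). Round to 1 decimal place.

Power-law profile: V₂ = V₁ · (z₂/z₁)^α
V₂ = 9.34 × (63.0/2.0)^0.301 = 9.34 × (31.5000)^0.301
    = 9.34 × 2.8248 = 26.3839 m/s

26.4 m/s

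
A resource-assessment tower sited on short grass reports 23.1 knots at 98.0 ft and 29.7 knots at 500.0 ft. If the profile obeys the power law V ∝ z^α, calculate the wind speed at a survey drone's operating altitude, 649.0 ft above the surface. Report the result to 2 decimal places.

30.92 knots

First find α: α = ln(V₂/V₁)/ln(z₂/z₁) = ln(29.7/23.1)/ln(500.0/98.0) = 0.25131/1.62964 = 0.1542
Extrapolate from 500.0 ft to 649.0 ft: V₃ = 29.7 × (649.0/500.0)^0.1542 = 29.7 × 1.0410 = 30.9190 knots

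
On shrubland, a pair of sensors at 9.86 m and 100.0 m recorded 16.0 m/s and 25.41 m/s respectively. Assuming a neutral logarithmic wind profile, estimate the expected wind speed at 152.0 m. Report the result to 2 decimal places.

27.11 m/s

Log law: V ∝ ln(z/z₀). From the pair, with r = V₁/V₂ = 0.62967,
ln z₀ = (ln z₁ − r·ln z₂)/(1 − r) = (2.2885 − 0.62967×4.6052)/0.37033 = -1.6506 → z₀ = 0.1919 m
V₃ = V₁ · ln(z₃/z₀)/ln(z₁/z₀) = 16.0 × 6.6745/3.9391 = 27.1107 m/s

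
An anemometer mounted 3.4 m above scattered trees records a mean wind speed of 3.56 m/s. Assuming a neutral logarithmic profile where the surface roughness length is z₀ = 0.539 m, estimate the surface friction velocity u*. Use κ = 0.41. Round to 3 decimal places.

u* ≈ 0.792 m/s

Log law: V(z) = (u*/κ) · ln(z/z₀) ⇒ u* = κ · V / ln(z/z₀)
u* = 0.41 × 3.56 / ln(3.4/0.539) = 0.41 × 3.56 / 1.8418
   = 1.4596 / 1.8418 = 0.7925 m/s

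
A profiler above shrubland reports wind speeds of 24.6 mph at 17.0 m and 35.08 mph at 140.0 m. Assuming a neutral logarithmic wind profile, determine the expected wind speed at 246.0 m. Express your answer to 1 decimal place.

37.9 mph

Log law: V ∝ ln(z/z₀). From the pair, with r = V₁/V₂ = 0.70125,
ln z₀ = (ln z₁ − r·ln z₂)/(1 − r) = (2.8332 − 0.70125×4.9416)/0.29875 = -2.1160 → z₀ = 0.1205 m
V₃ = V₁ · ln(z₃/z₀)/ln(z₁/z₀) = 24.6 × 7.6213/4.9492 = 37.8818 mph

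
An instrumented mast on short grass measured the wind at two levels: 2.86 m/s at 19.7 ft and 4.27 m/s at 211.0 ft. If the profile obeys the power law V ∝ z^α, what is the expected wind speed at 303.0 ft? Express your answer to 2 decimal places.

First find α: α = ln(V₂/V₁)/ln(z₂/z₁) = ln(4.27/2.86)/ln(211.0/19.7) = 0.40079/2.37124 = 0.1690
Extrapolate from 211.0 ft to 303.0 ft: V₃ = 4.27 × (303.0/211.0)^0.1690 = 4.27 × 1.0631 = 4.5393 m/s

4.54 m/s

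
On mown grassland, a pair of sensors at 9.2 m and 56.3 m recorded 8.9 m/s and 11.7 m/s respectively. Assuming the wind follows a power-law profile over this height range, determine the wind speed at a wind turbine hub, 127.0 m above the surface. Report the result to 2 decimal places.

13.23 m/s

First find α: α = ln(V₂/V₁)/ln(z₂/z₁) = ln(11.7/8.9)/ln(56.3/9.2) = 0.27354/1.81149 = 0.1510
Extrapolate from 56.3 m to 127.0 m: V₃ = 11.7 × (127.0/56.3)^0.1510 = 11.7 × 1.1307 = 13.2292 m/s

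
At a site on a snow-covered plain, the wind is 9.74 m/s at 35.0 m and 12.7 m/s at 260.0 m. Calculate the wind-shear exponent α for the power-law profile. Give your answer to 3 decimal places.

Power law: V₂/V₁ = (z₂/z₁)^α ⇒ α = ln(V₂/V₁) / ln(z₂/z₁)
α = ln(12.7/9.74) / ln(260.0/35.0) = ln(1.3039) / ln(7.4286)
  = 0.26536 / 2.00533 = 0.13233

α ≈ 0.132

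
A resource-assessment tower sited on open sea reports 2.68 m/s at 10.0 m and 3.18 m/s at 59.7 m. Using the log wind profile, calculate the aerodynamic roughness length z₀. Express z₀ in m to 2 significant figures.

z₀ ≈ 0.00069 m

Log law: V(z) ∝ ln(z/z₀). With r = V₁/V₂ = 2.68/3.18 = 0.84277,
r · ln(z₂/z₀) = ln(z₁/z₀) ⇒ ln z₀ = (ln z₁ − r·ln z₂)/(1 − r)
ln z₀ = (2.30259 − 0.84277×4.08933) / 0.15723 = -7.2744
z₀ = exp(-7.2744) = 0.0006931 m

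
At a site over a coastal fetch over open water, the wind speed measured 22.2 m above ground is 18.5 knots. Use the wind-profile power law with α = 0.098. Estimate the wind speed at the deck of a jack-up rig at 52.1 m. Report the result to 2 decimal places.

20.11 knots

Power-law profile: V₂ = V₁ · (z₂/z₁)^α
V₂ = 18.5 × (52.1/22.2)^0.098 = 18.5 × (2.3468)^0.098
    = 18.5 × 1.0872 = 20.1131 knots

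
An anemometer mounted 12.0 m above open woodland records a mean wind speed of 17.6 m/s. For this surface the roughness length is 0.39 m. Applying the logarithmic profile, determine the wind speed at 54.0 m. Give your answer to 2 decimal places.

25.33 m/s

Log law: V(z) ∝ ln(z/z₀), so V₂/V₁ = ln(z₂/z₀) / ln(z₁/z₀).
ln(54.0/0.39) = 4.9306, ln(12.0/0.39) = 3.4265
V₂ = 17.6 × 4.9306/3.4265 = 17.6 × 1.4390 = 25.3256 m/s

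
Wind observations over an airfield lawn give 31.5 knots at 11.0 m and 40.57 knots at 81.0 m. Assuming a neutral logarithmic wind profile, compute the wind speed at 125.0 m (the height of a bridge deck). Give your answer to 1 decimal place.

42.5 knots

Log law: V ∝ ln(z/z₀). From the pair, with r = V₁/V₂ = 0.77644,
ln z₀ = (ln z₁ − r·ln z₂)/(1 − r) = (2.3979 − 0.77644×4.3944)/0.22356 = -4.5361 → z₀ = 0.01071 m
V₃ = V₁ · ln(z₃/z₀)/ln(z₁/z₀) = 31.5 × 9.3644/6.9340 = 42.5410 knots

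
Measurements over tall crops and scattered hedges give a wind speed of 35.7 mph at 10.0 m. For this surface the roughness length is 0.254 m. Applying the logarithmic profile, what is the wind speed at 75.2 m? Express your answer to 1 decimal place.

55.3 mph

Log law: V(z) ∝ ln(z/z₀), so V₂/V₁ = ln(z₂/z₀) / ln(z₁/z₀).
ln(75.2/0.254) = 5.6906, ln(10.0/0.254) = 3.6730
V₂ = 35.7 × 5.6906/3.6730 = 35.7 × 1.5493 = 55.3099 mph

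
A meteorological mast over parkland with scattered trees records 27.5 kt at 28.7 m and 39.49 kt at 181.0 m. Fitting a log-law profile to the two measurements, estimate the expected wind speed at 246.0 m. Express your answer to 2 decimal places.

41.49 kt

Log law: V ∝ ln(z/z₀). From the pair, with r = V₁/V₂ = 0.69638,
ln z₀ = (ln z₁ − r·ln z₂)/(1 − r) = (3.3569 − 0.69638×5.1985)/0.30362 = -0.8670 → z₀ = 0.4202 m
V₃ = V₁ · ln(z₃/z₀)/ln(z₁/z₀) = 27.5 × 6.3723/4.2239 = 41.4877 kt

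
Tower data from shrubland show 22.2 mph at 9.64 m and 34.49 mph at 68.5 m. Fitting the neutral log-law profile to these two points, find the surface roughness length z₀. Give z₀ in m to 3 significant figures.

Log law: V(z) ∝ ln(z/z₀). With r = V₁/V₂ = 22.2/34.49 = 0.64366,
r · ln(z₂/z₀) = ln(z₁/z₀) ⇒ ln z₀ = (ln z₁ − r·ln z₂)/(1 − r)
ln z₀ = (2.26592 − 0.64366×4.22683) / 0.35634 = -1.2762
z₀ = exp(-1.2762) = 0.2791 m

z₀ ≈ 0.279 m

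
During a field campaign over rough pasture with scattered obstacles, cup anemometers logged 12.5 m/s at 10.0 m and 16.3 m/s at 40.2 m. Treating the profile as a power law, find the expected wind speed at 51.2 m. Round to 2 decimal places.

First find α: α = ln(V₂/V₁)/ln(z₂/z₁) = ln(16.3/12.5)/ln(40.2/10.0) = 0.26544/1.39128 = 0.1908
Extrapolate from 40.2 m to 51.2 m: V₃ = 16.3 × (51.2/40.2)^0.1908 = 16.3 × 1.0472 = 17.0698 m/s

17.07 m/s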